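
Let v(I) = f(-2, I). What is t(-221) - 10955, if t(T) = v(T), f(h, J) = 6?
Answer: -10949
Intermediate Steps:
v(I) = 6
t(T) = 6
t(-221) - 10955 = 6 - 10955 = -10949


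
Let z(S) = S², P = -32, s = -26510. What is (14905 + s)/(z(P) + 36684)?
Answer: -1055/3428 ≈ -0.30776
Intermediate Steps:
(14905 + s)/(z(P) + 36684) = (14905 - 26510)/((-32)² + 36684) = -11605/(1024 + 36684) = -11605/37708 = -11605*1/37708 = -1055/3428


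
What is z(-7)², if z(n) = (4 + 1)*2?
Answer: 100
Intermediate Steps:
z(n) = 10 (z(n) = 5*2 = 10)
z(-7)² = 10² = 100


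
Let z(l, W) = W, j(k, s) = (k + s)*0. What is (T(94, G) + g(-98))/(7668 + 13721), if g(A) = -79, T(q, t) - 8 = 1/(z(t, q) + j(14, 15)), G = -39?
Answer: -6673/2010566 ≈ -0.0033190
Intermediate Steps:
j(k, s) = 0
T(q, t) = 8 + 1/q (T(q, t) = 8 + 1/(q + 0) = 8 + 1/q)
(T(94, G) + g(-98))/(7668 + 13721) = ((8 + 1/94) - 79)/(7668 + 13721) = ((8 + 1/94) - 79)/21389 = (753/94 - 79)*(1/21389) = -6673/94*1/21389 = -6673/2010566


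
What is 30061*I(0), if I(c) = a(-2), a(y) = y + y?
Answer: -120244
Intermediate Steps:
a(y) = 2*y
I(c) = -4 (I(c) = 2*(-2) = -4)
30061*I(0) = 30061*(-4) = -120244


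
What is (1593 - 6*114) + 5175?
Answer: 6084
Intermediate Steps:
(1593 - 6*114) + 5175 = (1593 - 684) + 5175 = 909 + 5175 = 6084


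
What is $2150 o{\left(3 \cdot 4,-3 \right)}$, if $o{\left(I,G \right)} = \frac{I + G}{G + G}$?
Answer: $-3225$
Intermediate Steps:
$o{\left(I,G \right)} = \frac{G + I}{2 G}$
$2150 o{\left(3 \cdot 4,-3 \right)} = 2150 \frac{-3 + 3 \cdot 4}{2 \left(-3\right)} = 2150 \cdot \frac{1}{2} \left(- \frac{1}{3}\right) \left(-3 + 12\right) = 2150 \cdot \frac{1}{2} \left(- \frac{1}{3}\right) 9 = 2150 \left(- \frac{3}{2}\right) = -3225$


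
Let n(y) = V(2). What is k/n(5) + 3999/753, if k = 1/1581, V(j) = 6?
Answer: 12645089/2380986 ≈ 5.3109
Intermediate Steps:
k = 1/1581 ≈ 0.00063251
n(y) = 6
k/n(5) + 3999/753 = (1/1581)/6 + 3999/753 = (1/1581)*(1/6) + 3999*(1/753) = 1/9486 + 1333/251 = 12645089/2380986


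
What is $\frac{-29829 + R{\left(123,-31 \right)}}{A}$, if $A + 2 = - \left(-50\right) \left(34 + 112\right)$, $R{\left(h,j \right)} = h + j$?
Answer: $- \frac{29737}{7298} \approx -4.0747$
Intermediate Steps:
$A = 7298$ ($A = -2 - - 50 \left(34 + 112\right) = -2 - \left(-50\right) 146 = -2 - -7300 = -2 + 7300 = 7298$)
$\frac{-29829 + R{\left(123,-31 \right)}}{A} = \frac{-29829 + \left(123 - 31\right)}{7298} = \left(-29829 + 92\right) \frac{1}{7298} = \left(-29737\right) \frac{1}{7298} = - \frac{29737}{7298}$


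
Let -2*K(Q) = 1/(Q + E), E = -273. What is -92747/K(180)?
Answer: -17250942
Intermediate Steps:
K(Q) = -1/(2*(-273 + Q)) (K(Q) = -1/(2*(Q - 273)) = -1/(2*(-273 + Q)))
-92747/K(180) = -92747/((-1/(-546 + 2*180))) = -92747/((-1/(-546 + 360))) = -92747/((-1/(-186))) = -92747/((-1*(-1/186))) = -92747/1/186 = -92747*186 = -17250942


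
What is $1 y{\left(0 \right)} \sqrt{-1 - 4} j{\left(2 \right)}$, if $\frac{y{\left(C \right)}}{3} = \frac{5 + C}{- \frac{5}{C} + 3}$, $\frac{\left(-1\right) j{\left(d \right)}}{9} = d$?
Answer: $0$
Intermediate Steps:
$j{\left(d \right)} = - 9 d$
$y{\left(C \right)} = \frac{3 \left(5 + C\right)}{3 - \frac{5}{C}}$ ($y{\left(C \right)} = 3 \frac{5 + C}{- \frac{5}{C} + 3} = 3 \frac{5 + C}{3 - \frac{5}{C}} = \frac{3 \left(5 + C\right)}{3 - \frac{5}{C}}$)
$1 y{\left(0 \right)} \sqrt{-1 - 4} j{\left(2 \right)} = 1 \cdot 3 \cdot 0 \frac{1}{-5 + 3 \cdot 0} \left(5 + 0\right) \sqrt{-1 - 4} \left(\left(-9\right) 2\right) = 1 \cdot 3 \cdot 0 \frac{1}{-5 + 0} \cdot 5 \sqrt{-5} \left(-18\right) = 1 \cdot 3 \cdot 0 \frac{1}{-5} \cdot 5 i \sqrt{5} \left(-18\right) = 1 \cdot 3 \cdot 0 \left(- \frac{1}{5}\right) 5 i \sqrt{5} \left(-18\right) = 1 \cdot 0 i \sqrt{5} \left(-18\right) = 0 i \sqrt{5} \left(-18\right) = 0 \left(-18\right) = 0$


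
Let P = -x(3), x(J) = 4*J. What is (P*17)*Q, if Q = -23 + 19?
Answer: 816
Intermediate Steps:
P = -12 (P = -4*3 = -1*12 = -12)
Q = -4
(P*17)*Q = -12*17*(-4) = -204*(-4) = 816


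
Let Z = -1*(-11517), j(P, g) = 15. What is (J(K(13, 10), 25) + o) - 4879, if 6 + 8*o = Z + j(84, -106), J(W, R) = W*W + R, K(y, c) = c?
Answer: -13253/4 ≈ -3313.3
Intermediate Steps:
Z = 11517
J(W, R) = R + W² (J(W, R) = W² + R = R + W²)
o = 5763/4 (o = -¾ + (11517 + 15)/8 = -¾ + (⅛)*11532 = -¾ + 2883/2 = 5763/4 ≈ 1440.8)
(J(K(13, 10), 25) + o) - 4879 = ((25 + 10²) + 5763/4) - 4879 = ((25 + 100) + 5763/4) - 4879 = (125 + 5763/4) - 4879 = 6263/4 - 4879 = -13253/4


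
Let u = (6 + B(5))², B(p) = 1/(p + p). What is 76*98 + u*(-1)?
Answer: 741079/100 ≈ 7410.8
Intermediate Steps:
B(p) = 1/(2*p)
u = 3721/100 (u = (6 + (½)/5)² = (6 + (½)*(⅕))² = (6 + ⅒)² = (61/10)² = 3721/100 ≈ 37.210)
76*98 + u*(-1) = 76*98 + (3721/100)*(-1) = 7448 - 3721/100 = 741079/100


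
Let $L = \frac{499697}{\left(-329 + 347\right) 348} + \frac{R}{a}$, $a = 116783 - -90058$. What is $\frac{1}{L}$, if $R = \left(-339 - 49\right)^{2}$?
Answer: $\frac{431884008}{34766944931} \approx 0.012422$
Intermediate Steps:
$R = 150544$ ($R = \left(-388\right)^{2} = 150544$)
$a = 206841$ ($a = 116783 + 90058 = 206841$)
$L = \frac{34766944931}{431884008}$ ($L = \frac{499697}{\left(-329 + 347\right) 348} + \frac{150544}{206841} = \frac{499697}{18 \cdot 348} + 150544 \cdot \frac{1}{206841} = \frac{499697}{6264} + \frac{150544}{206841} = \frac{34766944931}{431884008} \approx 80.501$)
$\frac{1}{L} = \frac{1}{\frac{34766944931}{431884008}} = \frac{431884008}{34766944931}$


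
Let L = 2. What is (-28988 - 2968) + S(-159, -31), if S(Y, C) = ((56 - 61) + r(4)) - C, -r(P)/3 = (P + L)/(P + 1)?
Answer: -159668/5 ≈ -31934.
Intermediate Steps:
r(P) = -3*(2 + P)/(1 + P) (r(P) = -3*(P + 2)/(P + 1) = -3*(2 + P)/(1 + P))
S(Y, C) = -43/5 - C (S(Y, C) = ((56 - 61) + 3*(-2 - 1*4)/(1 + 4)) - C = (-5 + 3*(-2 - 4)/5) - C = (-5 + 3*(1/5)*(-6)) - C = (-5 - 18/5) - C = -43/5 - C)
(-28988 - 2968) + S(-159, -31) = (-28988 - 2968) + (-43/5 - 1*(-31)) = -31956 + (-43/5 + 31) = -31956 + 112/5 = -159668/5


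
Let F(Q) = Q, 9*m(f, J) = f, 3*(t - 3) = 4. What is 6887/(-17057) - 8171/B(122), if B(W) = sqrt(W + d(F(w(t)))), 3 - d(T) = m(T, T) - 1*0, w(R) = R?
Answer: -6887/17057 - 24513*sqrt(6)/82 ≈ -732.65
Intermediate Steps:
t = 13/3 (t = 3 + (1/3)*4 = 3 + 4/3 = 13/3 ≈ 4.3333)
m(f, J) = f/9
d(T) = 3 - T/9 (d(T) = 3 - (T/9 - 1*0) = 3 - (T/9 + 0) = 3 - T/9)
B(W) = sqrt(68/27 + W) (B(W) = sqrt(W + (3 - 1/9*13/3)) = sqrt(W + (3 - 13/27)) = sqrt(W + 68/27) = sqrt(68/27 + W))
6887/(-17057) - 8171/B(122) = 6887/(-17057) - 8171*9/sqrt(204 + 81*122) = 6887*(-1/17057) - 8171*9/sqrt(204 + 9882) = -6887/17057 - 8171*3*sqrt(6)/82 = -6887/17057 - 24513*sqrt(6)/82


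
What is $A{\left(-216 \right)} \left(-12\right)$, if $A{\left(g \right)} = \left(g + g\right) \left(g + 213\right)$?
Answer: $-15552$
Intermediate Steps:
$A{\left(g \right)} = 2 g \left(213 + g\right)$
$A{\left(-216 \right)} \left(-12\right) = 2 \left(-216\right) \left(213 - 216\right) \left(-12\right) = 2 \left(-216\right) \left(-3\right) \left(-12\right) = 1296 \left(-12\right) = -15552$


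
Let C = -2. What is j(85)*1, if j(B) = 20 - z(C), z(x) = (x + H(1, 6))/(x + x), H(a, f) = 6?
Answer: 21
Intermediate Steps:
z(x) = (6 + x)/(2*x) (z(x) = (x + 6)/(x + x) = (6 + x)/((2*x)) = (6 + x)*(1/(2*x)) = (6 + x)/(2*x))
j(B) = 21 (j(B) = 20 - (6 - 2)/(2*(-2)) = 20 - (-1)*4/(2*2) = 20 - 1*(-1) = 20 + 1 = 21)
j(85)*1 = 21*1 = 21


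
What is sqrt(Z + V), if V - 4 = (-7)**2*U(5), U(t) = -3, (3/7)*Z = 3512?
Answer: sqrt(72465)/3 ≈ 89.731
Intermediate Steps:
Z = 24584/3 (Z = (7/3)*3512 = 24584/3 ≈ 8194.7)
V = -143 (V = 4 + (-7)**2*(-3) = 4 + 49*(-3) = 4 - 147 = -143)
sqrt(Z + V) = sqrt(24584/3 - 143) = sqrt(24155/3) = sqrt(72465)/3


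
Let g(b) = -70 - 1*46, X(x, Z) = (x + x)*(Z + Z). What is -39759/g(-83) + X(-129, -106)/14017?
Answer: 19436091/56068 ≈ 346.65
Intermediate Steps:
X(x, Z) = 4*Z*x (X(x, Z) = (2*x)*(2*Z) = 4*Z*x)
g(b) = -116 (g(b) = -70 - 46 = -116)
-39759/g(-83) + X(-129, -106)/14017 = -39759/(-116) + (4*(-106)*(-129))/14017 = -39759*(-1/116) + 54696*(1/14017) = 1371/4 + 54696/14017 = 19436091/56068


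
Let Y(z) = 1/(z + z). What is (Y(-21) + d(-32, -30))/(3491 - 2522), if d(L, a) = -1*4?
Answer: -169/40698 ≈ -0.0041525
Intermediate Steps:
Y(z) = 1/(2*z)
d(L, a) = -4
(Y(-21) + d(-32, -30))/(3491 - 2522) = ((½)/(-21) - 4)/(3491 - 2522) = ((½)*(-1/21) - 4)/969 = (-1/42 - 4)*(1/969) = -169/42*1/969 = -169/40698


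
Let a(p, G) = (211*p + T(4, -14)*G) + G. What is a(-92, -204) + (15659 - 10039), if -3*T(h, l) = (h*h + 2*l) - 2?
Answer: -14948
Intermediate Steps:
T(h, l) = ⅔ - 2*l/3 - h²/3 (T(h, l) = -((h*h + 2*l) - 2)/3 = -((h² + 2*l) - 2)/3 = -(-2 + h² + 2*l)/3 = ⅔ - 2*l/3 - h²/3)
a(p, G) = 211*p + 17*G/3 (a(p, G) = (211*p + (⅔ - ⅔*(-14) - ⅓*4²)*G) + G = (211*p + (⅔ + 28/3 - ⅓*16)*G) + G = (211*p + (⅔ + 28/3 - 16/3)*G) + G = (211*p + 14*G/3) + G = 211*p + 17*G/3)
a(-92, -204) + (15659 - 10039) = (211*(-92) + (17/3)*(-204)) + (15659 - 10039) = (-19412 - 1156) + 5620 = -20568 + 5620 = -14948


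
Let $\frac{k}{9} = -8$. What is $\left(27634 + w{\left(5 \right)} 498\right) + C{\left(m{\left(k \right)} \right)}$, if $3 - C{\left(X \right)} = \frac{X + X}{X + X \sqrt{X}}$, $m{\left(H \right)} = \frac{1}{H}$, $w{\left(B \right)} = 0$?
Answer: $\frac{- 331620 i + 27637 \sqrt{2}}{\sqrt{2} - 12 i} \approx 27635.0 + 0.23247 i$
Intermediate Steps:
$k = -72$ ($k = 9 \left(-8\right) = -72$)
$C{\left(X \right)} = 3 - \frac{2 X}{X + X^{\frac{3}{2}}}$ ($C{\left(X \right)} = 3 - \frac{X + X}{X + X \sqrt{X}} = 3 - \frac{2 X}{X + X^{\frac{3}{2}}}$)
$\left(27634 + w{\left(5 \right)} 498\right) + C{\left(m{\left(k \right)} \right)} = \left(27634 + 0 \cdot 498\right) + \frac{\frac{1}{-72} + 3 \left(\frac{1}{-72}\right)^{\frac{3}{2}}}{\frac{1}{-72} + \left(\frac{1}{-72}\right)^{\frac{3}{2}}} = \left(27634 + 0\right) + \frac{- \frac{1}{72} + 3 \left(- \frac{1}{72}\right)^{\frac{3}{2}}}{- \frac{1}{72} + \left(- \frac{1}{72}\right)^{\frac{3}{2}}} = 27634 + \frac{- \frac{1}{72} + 3 \left(- \frac{i \sqrt{2}}{864}\right)}{- \frac{1}{72} - \frac{i \sqrt{2}}{864}} = 27634 + \frac{- \frac{1}{72} - \frac{i \sqrt{2}}{288}}{- \frac{1}{72} - \frac{i \sqrt{2}}{864}}$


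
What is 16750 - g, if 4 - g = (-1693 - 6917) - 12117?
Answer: -3981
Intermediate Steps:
g = 20731 (g = 4 - ((-1693 - 6917) - 12117) = 4 - (-8610 - 12117) = 4 - 1*(-20727) = 4 + 20727 = 20731)
16750 - g = 16750 - 1*20731 = 16750 - 20731 = -3981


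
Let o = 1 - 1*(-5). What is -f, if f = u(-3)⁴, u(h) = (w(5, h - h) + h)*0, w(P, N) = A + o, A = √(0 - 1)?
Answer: 0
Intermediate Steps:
A = I (A = √(-1) = I ≈ 1.0*I)
o = 6 (o = 1 + 5 = 6)
w(P, N) = 6 + I (w(P, N) = I + 6 = 6 + I)
u(h) = 0 (u(h) = ((6 + I) + h)*0 = (6 + I + h)*0 = 0)
f = 0 (f = 0⁴ = 0)
-f = -1*0 = 0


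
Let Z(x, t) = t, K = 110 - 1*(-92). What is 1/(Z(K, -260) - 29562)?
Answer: -1/29822 ≈ -3.3532e-5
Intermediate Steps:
K = 202 (K = 110 + 92 = 202)
1/(Z(K, -260) - 29562) = 1/(-260 - 29562) = 1/(-29822) = -1/29822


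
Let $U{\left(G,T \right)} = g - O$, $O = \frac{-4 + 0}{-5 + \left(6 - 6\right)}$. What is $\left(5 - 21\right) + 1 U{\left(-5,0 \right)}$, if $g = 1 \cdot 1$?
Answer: $- \frac{79}{5} \approx -15.8$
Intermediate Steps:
$g = 1$
$O = \frac{4}{5}$ ($O = - \frac{4}{-5 + \left(6 - 6\right)} = - \frac{4}{-5 + 0} = - \frac{4}{-5} = \left(-4\right) \left(- \frac{1}{5}\right) = \frac{4}{5} \approx 0.8$)
$U{\left(G,T \right)} = \frac{1}{5}$ ($U{\left(G,T \right)} = 1 - \frac{4}{5} = \frac{1}{5}$)
$\left(5 - 21\right) + 1 U{\left(-5,0 \right)} = \left(5 - 21\right) + 1 \cdot \frac{1}{5} = -16 + \frac{1}{5} = - \frac{79}{5}$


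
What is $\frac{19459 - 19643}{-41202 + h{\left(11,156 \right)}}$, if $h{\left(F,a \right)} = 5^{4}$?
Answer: $\frac{184}{40577} \approx 0.0045346$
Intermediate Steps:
$h{\left(F,a \right)} = 625$
$\frac{19459 - 19643}{-41202 + h{\left(11,156 \right)}} = \frac{19459 - 19643}{-41202 + 625} = - \frac{184}{-40577} = \left(-184\right) \left(- \frac{1}{40577}\right) = \frac{184}{40577}$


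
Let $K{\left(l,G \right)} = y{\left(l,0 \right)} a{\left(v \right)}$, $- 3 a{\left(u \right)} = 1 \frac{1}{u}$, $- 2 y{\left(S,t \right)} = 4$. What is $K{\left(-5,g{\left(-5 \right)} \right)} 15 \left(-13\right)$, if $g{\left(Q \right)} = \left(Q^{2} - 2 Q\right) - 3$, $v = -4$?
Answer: $\frac{65}{2} \approx 32.5$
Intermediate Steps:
$y{\left(S,t \right)} = -2$ ($y{\left(S,t \right)} = \left(- \frac{1}{2}\right) 4 = -2$)
$g{\left(Q \right)} = -3 + Q^{2} - 2 Q$
$a{\left(u \right)} = - \frac{1}{3 u}$ ($a{\left(u \right)} = - \frac{1 \frac{1}{u}}{3} = - \frac{1}{3 u}$)
$K{\left(l,G \right)} = - \frac{1}{6}$ ($K{\left(l,G \right)} = - 2 \left(- \frac{1}{3 \left(-4\right)}\right) = - 2 \left(\left(- \frac{1}{3}\right) \left(- \frac{1}{4}\right)\right) = \left(-2\right) \frac{1}{12} = - \frac{1}{6}$)
$K{\left(-5,g{\left(-5 \right)} \right)} 15 \left(-13\right) = \left(- \frac{1}{6}\right) 15 \left(-13\right) = \left(- \frac{5}{2}\right) \left(-13\right) = \frac{65}{2}$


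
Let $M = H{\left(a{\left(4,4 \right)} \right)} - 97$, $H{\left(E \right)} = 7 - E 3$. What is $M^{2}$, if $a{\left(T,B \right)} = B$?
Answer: $10404$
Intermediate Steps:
$H{\left(E \right)} = 7 - 3 E$
$M = -102$ ($M = \left(7 - 12\right) - 97 = -5 - 97 = -102$)
$M^{2} = \left(-102\right)^{2} = 10404$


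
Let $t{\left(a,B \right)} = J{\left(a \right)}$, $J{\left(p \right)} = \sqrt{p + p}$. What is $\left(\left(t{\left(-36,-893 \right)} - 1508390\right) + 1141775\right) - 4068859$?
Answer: $-4435474 + 6 i \sqrt{2} \approx -4.4355 \cdot 10^{6} + 8.4853 i$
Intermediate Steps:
$J{\left(p \right)} = \sqrt{2} \sqrt{p}$ ($J{\left(p \right)} = \sqrt{2 p} = \sqrt{2} \sqrt{p}$)
$t{\left(a,B \right)} = \sqrt{2} \sqrt{a}$
$\left(\left(t{\left(-36,-893 \right)} - 1508390\right) + 1141775\right) - 4068859 = \left(\left(\sqrt{2} \sqrt{-36} - 1508390\right) + 1141775\right) - 4068859 = \left(\left(\sqrt{2} \cdot 6 i - 1508390\right) + 1141775\right) - 4068859 = \left(\left(6 i \sqrt{2} - 1508390\right) + 1141775\right) - 4068859 = \left(\left(-1508390 + 6 i \sqrt{2}\right) + 1141775\right) - 4068859 = \left(-366615 + 6 i \sqrt{2}\right) - 4068859 = -4435474 + 6 i \sqrt{2}$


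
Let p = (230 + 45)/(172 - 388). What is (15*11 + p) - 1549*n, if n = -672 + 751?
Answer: -26396771/216 ≈ -1.2221e+5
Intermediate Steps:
p = -275/216 (p = 275/(-216) = 275*(-1/216) = -275/216 ≈ -1.2731)
n = 79
(15*11 + p) - 1549*n = (15*11 - 275/216) - 1549*79 = (165 - 275/216) - 122371 = 35365/216 - 122371 = -26396771/216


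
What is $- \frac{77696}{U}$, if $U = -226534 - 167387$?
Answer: $\frac{77696}{393921} \approx 0.19724$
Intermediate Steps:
$U = -393921$ ($U = -226534 - 167387 = -393921$)
$- \frac{77696}{U} = - \frac{77696}{-393921} = \left(-77696\right) \left(- \frac{1}{393921}\right) = \frac{77696}{393921}$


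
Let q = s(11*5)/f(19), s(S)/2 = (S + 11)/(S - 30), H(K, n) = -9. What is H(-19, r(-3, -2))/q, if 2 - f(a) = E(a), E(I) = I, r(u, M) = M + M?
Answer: 1275/44 ≈ 28.977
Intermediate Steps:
r(u, M) = 2*M
s(S) = 2*(11 + S)/(-30 + S) (s(S) = 2*((S + 11)/(S - 30)) = 2*((11 + S)/(-30 + S)) = 2*(11 + S)/(-30 + S))
f(a) = 2 - a
q = -132/425 (q = (2*(11 + 11*5)/(-30 + 11*5))/(2 - 1*19) = (2*(11 + 55)/(-30 + 55))/(2 - 19) = (2*66/25)/(-17) = (2*(1/25)*66)*(-1/17) = (132/25)*(-1/17) = -132/425 ≈ -0.31059)
H(-19, r(-3, -2))/q = -9/(-132/425) = -9*(-425/132) = 1275/44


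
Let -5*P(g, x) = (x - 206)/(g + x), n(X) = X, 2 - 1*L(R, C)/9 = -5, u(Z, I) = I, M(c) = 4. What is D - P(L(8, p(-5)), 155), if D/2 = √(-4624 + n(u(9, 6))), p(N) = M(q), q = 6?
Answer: -51/1090 + 2*I*√4618 ≈ -0.046789 + 135.91*I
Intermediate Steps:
p(N) = 4
L(R, C) = 63 (L(R, C) = 18 - 9*(-5) = 18 + 45 = 63)
P(g, x) = -(-206 + x)/(5*(g + x)) (P(g, x) = -(x - 206)/(5*(g + x)) = -(-206 + x)/(5*(g + x)))
D = 2*I*√4618 (D = 2*√(-4624 + 6) = 2*√(-4618) = 2*(I*√4618) = 2*I*√4618 ≈ 135.91*I)
D - P(L(8, p(-5)), 155) = 2*I*√4618 - (206 - 1*155)/(5*(63 + 155)) = 2*I*√4618 - (206 - 155)/(5*218) = 2*I*√4618 - 51/(5*218) = 2*I*√4618 - 1*51/1090 = 2*I*√4618 - 51/1090 = -51/1090 + 2*I*√4618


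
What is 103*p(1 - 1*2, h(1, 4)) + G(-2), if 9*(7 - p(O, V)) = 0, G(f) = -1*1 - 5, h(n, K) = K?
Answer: 715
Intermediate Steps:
G(f) = -6 (G(f) = -1 - 5 = -6)
p(O, V) = 7 (p(O, V) = 7 - ⅑*0 = 7 + 0 = 7)
103*p(1 - 1*2, h(1, 4)) + G(-2) = 103*7 - 6 = 721 - 6 = 715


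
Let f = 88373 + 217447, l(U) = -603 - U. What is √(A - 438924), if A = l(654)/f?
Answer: I*√1140298622269815/50970 ≈ 662.51*I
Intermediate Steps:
f = 305820
A = -419/101940 (A = (-603 - 1*654)/305820 = (-603 - 654)*(1/305820) = -1257*1/305820 = -419/101940 ≈ -0.0041103)
√(A - 438924) = √(-419/101940 - 438924) = √(-44743912979/101940) = I*√1140298622269815/50970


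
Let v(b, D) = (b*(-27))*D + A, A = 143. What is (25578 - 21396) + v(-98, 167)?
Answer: 446207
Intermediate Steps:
v(b, D) = 143 - 27*D*b (v(b, D) = (b*(-27))*D + 143 = (-27*b)*D + 143 = -27*D*b + 143 = 143 - 27*D*b)
(25578 - 21396) + v(-98, 167) = (25578 - 21396) + (143 - 27*167*(-98)) = 4182 + (143 + 441882) = 4182 + 442025 = 446207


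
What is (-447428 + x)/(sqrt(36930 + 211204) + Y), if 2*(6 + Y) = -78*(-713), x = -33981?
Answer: -13383651609/772647467 + 481409*sqrt(248134)/772647467 ≈ -17.011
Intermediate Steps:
Y = 27801 (Y = -6 + (-78*(-713))/2 = -6 + (1/2)*55614 = -6 + 27807 = 27801)
(-447428 + x)/(sqrt(36930 + 211204) + Y) = (-447428 - 33981)/(sqrt(36930 + 211204) + 27801) = -481409/(sqrt(248134) + 27801) = -481409/(27801 + sqrt(248134))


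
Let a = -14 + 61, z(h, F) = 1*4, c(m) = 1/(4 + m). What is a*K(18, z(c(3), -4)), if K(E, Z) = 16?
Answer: 752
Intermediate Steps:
z(h, F) = 4
a = 47
a*K(18, z(c(3), -4)) = 47*16 = 752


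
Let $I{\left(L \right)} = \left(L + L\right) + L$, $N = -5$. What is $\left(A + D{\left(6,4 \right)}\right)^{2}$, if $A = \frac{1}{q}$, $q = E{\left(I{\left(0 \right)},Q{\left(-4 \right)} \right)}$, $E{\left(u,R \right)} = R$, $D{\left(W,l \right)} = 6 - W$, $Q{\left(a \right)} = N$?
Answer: $\frac{1}{25} \approx 0.04$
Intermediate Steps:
$Q{\left(a \right)} = -5$
$I{\left(L \right)} = 3 L$ ($I{\left(L \right)} = 2 L + L = 3 L$)
$q = -5$
$A = - \frac{1}{5}$ ($A = \frac{1}{-5} = - \frac{1}{5} \approx -0.2$)
$\left(A + D{\left(6,4 \right)}\right)^{2} = \left(- \frac{1}{5} + \left(6 - 6\right)\right)^{2} = \left(- \frac{1}{5} + 0\right)^{2} = \left(- \frac{1}{5}\right)^{2} = \frac{1}{25}$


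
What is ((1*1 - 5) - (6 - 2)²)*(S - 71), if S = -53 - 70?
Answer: 3880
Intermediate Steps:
S = -123
((1*1 - 5) - (6 - 2)²)*(S - 71) = ((1*1 - 5) - (6 - 2)²)*(-123 - 71) = ((1 - 5) - 1*4²)*(-194) = (-4 - 1*16)*(-194) = (-4 - 16)*(-194) = -20*(-194) = 3880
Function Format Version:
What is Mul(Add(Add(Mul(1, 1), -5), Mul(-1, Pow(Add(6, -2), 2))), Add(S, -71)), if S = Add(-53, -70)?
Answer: 3880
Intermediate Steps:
S = -123
Mul(Add(Add(Mul(1, 1), -5), Mul(-1, Pow(Add(6, -2), 2))), Add(S, -71)) = Mul(Add(Add(Mul(1, 1), -5), Mul(-1, Pow(Add(6, -2), 2))), Add(-123, -71)) = Mul(Add(Add(1, -5), Mul(-1, Pow(4, 2))), -194) = Mul(Add(-4, Mul(-1, 16)), -194) = Mul(Add(-4, -16), -194) = Mul(-20, -194) = 3880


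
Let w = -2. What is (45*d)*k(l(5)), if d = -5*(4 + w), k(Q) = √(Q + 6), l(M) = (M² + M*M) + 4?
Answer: -900*√15 ≈ -3485.7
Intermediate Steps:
l(M) = 4 + 2*M² (l(M) = (M² + M²) + 4 = 2*M² + 4 = 4 + 2*M²)
k(Q) = √(6 + Q)
d = -10 (d = -5*(4 - 2) = -5*2 = -10)
(45*d)*k(l(5)) = (45*(-10))*√(6 + (4 + 2*5²)) = -450*√(6 + (4 + 2*25)) = -450*√(6 + (4 + 50)) = -450*√(6 + 54) = -900*√15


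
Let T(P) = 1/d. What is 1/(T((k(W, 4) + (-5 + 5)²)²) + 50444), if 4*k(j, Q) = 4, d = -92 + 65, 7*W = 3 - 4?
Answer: 27/1361987 ≈ 1.9824e-5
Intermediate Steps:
W = -⅐ (W = (3 - 4)/7 = (⅐)*(-1) = -⅐ ≈ -0.14286)
d = -27
k(j, Q) = 1 (k(j, Q) = (¼)*4 = 1)
T(P) = -1/27 (T(P) = 1/(-27) = -1/27)
1/(T((k(W, 4) + (-5 + 5)²)²) + 50444) = 1/(-1/27 + 50444) = 1/(1361987/27) = 27/1361987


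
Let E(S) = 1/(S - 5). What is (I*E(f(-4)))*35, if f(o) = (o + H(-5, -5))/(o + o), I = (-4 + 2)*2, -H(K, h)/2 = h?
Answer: 560/23 ≈ 24.348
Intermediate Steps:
H(K, h) = -2*h
I = -4 (I = -2*2 = -4)
f(o) = (10 + o)/(2*o) (f(o) = (o - 2*(-5))/(o + o) = (o + 10)/((2*o)) = (10 + o)*(1/(2*o)) = (10 + o)/(2*o))
E(S) = 1/(-5 + S)
(I*E(f(-4)))*35 = -4/(-5 + (½)*(10 - 4)/(-4))*35 = -4/(-5 + (½)*(-¼)*6)*35 = -4/(-5 - ¾)*35 = -4/(-23/4)*35 = -4*(-4/23)*35 = (16/23)*35 = 560/23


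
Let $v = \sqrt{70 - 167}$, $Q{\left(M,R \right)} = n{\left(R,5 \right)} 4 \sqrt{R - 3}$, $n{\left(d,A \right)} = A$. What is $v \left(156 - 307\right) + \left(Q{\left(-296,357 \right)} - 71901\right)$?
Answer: $-71901 + 20 \sqrt{354} - 151 i \sqrt{97} \approx -71525.0 - 1487.2 i$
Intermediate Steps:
$Q{\left(M,R \right)} = 20 \sqrt{-3 + R}$ ($Q{\left(M,R \right)} = 5 \cdot 4 \sqrt{R - 3} = 20 \sqrt{-3 + R}$)
$v = i \sqrt{97}$ ($v = \sqrt{-97} = i \sqrt{97} \approx 9.8489 i$)
$v \left(156 - 307\right) + \left(Q{\left(-296,357 \right)} - 71901\right) = i \sqrt{97} \left(156 - 307\right) + \left(20 \sqrt{-3 + 357} - 71901\right) = i \sqrt{97} \left(-151\right) - \left(71901 - 20 \sqrt{354}\right) = - 151 i \sqrt{97} - \left(71901 - 20 \sqrt{354}\right) = -71901 + 20 \sqrt{354} - 151 i \sqrt{97}$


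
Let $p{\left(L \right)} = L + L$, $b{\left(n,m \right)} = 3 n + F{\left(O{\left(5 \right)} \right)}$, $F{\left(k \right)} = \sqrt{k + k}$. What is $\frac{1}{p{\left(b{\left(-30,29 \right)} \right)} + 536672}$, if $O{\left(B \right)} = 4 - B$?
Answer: $\frac{134123}{71955916518} - \frac{i \sqrt{2}}{143911833036} \approx 1.864 \cdot 10^{-6} - 9.8269 \cdot 10^{-12} i$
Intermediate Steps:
$F{\left(k \right)} = \sqrt{2} \sqrt{k}$ ($F{\left(k \right)} = \sqrt{2 k} = \sqrt{2} \sqrt{k}$)
$b{\left(n,m \right)} = 3 n + i \sqrt{2}$ ($b{\left(n,m \right)} = 3 n + \sqrt{2} \sqrt{4 - 5} = 3 n + \sqrt{2} \sqrt{-1} = 3 n + \sqrt{2} i = 3 n + i \sqrt{2}$)
$p{\left(L \right)} = 2 L$
$\frac{1}{p{\left(b{\left(-30,29 \right)} \right)} + 536672} = \frac{1}{2 \left(3 \left(-30\right) + i \sqrt{2}\right) + 536672} = \frac{1}{2 \left(-90 + i \sqrt{2}\right) + 536672} = \frac{1}{\left(-180 + 2 i \sqrt{2}\right) + 536672} = \frac{1}{536492 + 2 i \sqrt{2}}$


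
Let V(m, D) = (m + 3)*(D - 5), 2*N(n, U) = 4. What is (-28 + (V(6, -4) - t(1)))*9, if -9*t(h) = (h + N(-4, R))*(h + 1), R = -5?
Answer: -975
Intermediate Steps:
N(n, U) = 2 (N(n, U) = (½)*4 = 2)
t(h) = -(1 + h)*(2 + h)/9 (t(h) = -(h + 2)*(h + 1)/9 = -(2 + h)*(1 + h)/9 = -(1 + h)*(2 + h)/9)
V(m, D) = (-5 + D)*(3 + m) (V(m, D) = (3 + m)*(-5 + D) = (-5 + D)*(3 + m))
(-28 + (V(6, -4) - t(1)))*9 = (-28 + ((-15 - 5*6 + 3*(-4) - 4*6) - (-2/9 - ⅓*1 - ⅑*1²)))*9 = (-28 + ((-15 - 30 - 12 - 24) - (-2/9 - ⅓ - ⅑*1)))*9 = (-28 + (-81 - (-2/9 - ⅓ - ⅑)))*9 = (-28 + (-81 - 1*(-⅔)))*9 = (-28 + (-81 + ⅔))*9 = (-28 - 241/3)*9 = -325/3*9 = -975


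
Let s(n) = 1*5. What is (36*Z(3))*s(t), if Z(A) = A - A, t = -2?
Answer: 0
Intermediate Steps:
Z(A) = 0
s(n) = 5
(36*Z(3))*s(t) = (36*0)*5 = 0*5 = 0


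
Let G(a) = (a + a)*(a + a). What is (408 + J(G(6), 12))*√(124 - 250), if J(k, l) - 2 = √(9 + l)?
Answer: 3*I*√14*(410 + √21) ≈ 4653.7*I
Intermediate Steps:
G(a) = 4*a² (G(a) = (2*a)*(2*a) = 4*a²)
J(k, l) = 2 + √(9 + l)
(408 + J(G(6), 12))*√(124 - 250) = (408 + (2 + √(9 + 12)))*√(124 - 250) = (408 + (2 + √21))*√(-126) = (410 + √21)*(3*I*√14) = 3*I*√14*(410 + √21)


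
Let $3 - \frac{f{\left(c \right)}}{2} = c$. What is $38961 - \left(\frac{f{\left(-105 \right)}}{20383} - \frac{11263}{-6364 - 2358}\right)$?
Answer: $\frac{989467945115}{25397218} \approx 38960.0$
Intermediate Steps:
$f{\left(c \right)} = 6 - 2 c$
$38961 - \left(\frac{f{\left(-105 \right)}}{20383} - \frac{11263}{-6364 - 2358}\right) = 38961 - \left(\frac{6 - -210}{20383} - \frac{11263}{-6364 - 2358}\right) = 38961 - \left(\left(6 + 210\right) \frac{1}{20383} - \frac{11263}{-6364 - 2358}\right) = 38961 - \left(216 \cdot \frac{1}{20383} - \frac{11263}{-8722}\right) = 38961 - \left(\frac{216}{20383} - - \frac{1609}{1246}\right) = 38961 - \left(\frac{216}{20383} + \frac{1609}{1246}\right) = 38961 - \frac{33065383}{25397218} = \frac{989467945115}{25397218}$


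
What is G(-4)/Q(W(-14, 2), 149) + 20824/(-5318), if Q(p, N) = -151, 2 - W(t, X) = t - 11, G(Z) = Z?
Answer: -1561576/401509 ≈ -3.8893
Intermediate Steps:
W(t, X) = 13 - t (W(t, X) = 2 - (t - 11) = 2 - (-11 + t) = 2 + (11 - t) = 13 - t)
G(-4)/Q(W(-14, 2), 149) + 20824/(-5318) = -4/(-151) + 20824/(-5318) = -4*(-1/151) + 20824*(-1/5318) = 4/151 - 10412/2659 = -1561576/401509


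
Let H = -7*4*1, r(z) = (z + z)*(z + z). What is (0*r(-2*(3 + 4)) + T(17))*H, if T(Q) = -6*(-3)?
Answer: -504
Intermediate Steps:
r(z) = 4*z² (r(z) = (2*z)*(2*z) = 4*z²)
T(Q) = 18
H = -28 (H = -28*1 = -28)
(0*r(-2*(3 + 4)) + T(17))*H = (0*(4*(-2*(3 + 4))²) + 18)*(-28) = (0*(4*(-2*7)²) + 18)*(-28) = (0*(4*(-14)²) + 18)*(-28) = (0*(4*196) + 18)*(-28) = (0*784 + 18)*(-28) = (0 + 18)*(-28) = 18*(-28) = -504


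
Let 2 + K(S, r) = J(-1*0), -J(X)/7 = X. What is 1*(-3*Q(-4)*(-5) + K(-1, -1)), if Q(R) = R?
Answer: -62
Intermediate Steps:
J(X) = -7*X
K(S, r) = -2 (K(S, r) = -2 - (-7)*0 = -2 - 7*0 = -2 + 0 = -2)
1*(-3*Q(-4)*(-5) + K(-1, -1)) = 1*(-3*(-4)*(-5) - 2) = 1*(12*(-5) - 2) = 1*(-60 - 2) = 1*(-62) = -62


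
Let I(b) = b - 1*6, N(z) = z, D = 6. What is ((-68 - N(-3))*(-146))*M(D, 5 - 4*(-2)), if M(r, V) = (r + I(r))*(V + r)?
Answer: 1081860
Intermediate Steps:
I(b) = -6 + b (I(b) = b - 6 = -6 + b)
M(r, V) = (-6 + 2*r)*(V + r) (M(r, V) = (r + (-6 + r))*(V + r) = (-6 + 2*r)*(V + r))
((-68 - N(-3))*(-146))*M(D, 5 - 4*(-2)) = ((-68 - 1*(-3))*(-146))*(-6*(5 - 4*(-2)) - 6*6 + 2*6**2 + 2*(5 - 4*(-2))*6) = ((-68 + 3)*(-146))*(-6*(5 + 8) - 36 + 2*36 + 2*(5 + 8)*6) = (-65*(-146))*(-6*13 - 36 + 72 + 2*13*6) = 9490*(-78 - 36 + 72 + 156) = 9490*114 = 1081860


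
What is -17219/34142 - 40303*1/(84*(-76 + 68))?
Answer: 682226929/11471712 ≈ 59.470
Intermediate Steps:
-17219/34142 - 40303*1/(84*(-76 + 68)) = -17219*1/34142 - 40303/((-8*84)) = -17219/34142 - 40303/(-672) = -17219/34142 - 40303*(-1/672) = -17219/34142 + 40303/672 = 682226929/11471712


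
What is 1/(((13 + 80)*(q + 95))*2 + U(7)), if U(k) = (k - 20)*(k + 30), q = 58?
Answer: 1/27977 ≈ 3.5744e-5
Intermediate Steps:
U(k) = (-20 + k)*(30 + k)
1/(((13 + 80)*(q + 95))*2 + U(7)) = 1/(((13 + 80)*(58 + 95))*2 + (-600 + 7² + 10*7)) = 1/((93*153)*2 + (-600 + 49 + 70)) = 1/(14229*2 - 481) = 1/(28458 - 481) = 1/27977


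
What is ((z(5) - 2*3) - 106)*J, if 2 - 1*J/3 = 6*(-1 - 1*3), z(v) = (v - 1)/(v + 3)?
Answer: -8697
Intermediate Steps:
z(v) = (-1 + v)/(3 + v)
J = 78 (J = 6 - 18*(-1 - 1*3) = 6 - 18*(-1 - 3) = 6 - 18*(-4) = 6 - 3*(-24) = 6 + 72 = 78)
((z(5) - 2*3) - 106)*J = (((-1 + 5)/(3 + 5) - 2*3) - 106)*78 = ((4/8 - 6) - 106)*78 = (((1/8)*4 - 6) - 106)*78 = ((1/2 - 6) - 106)*78 = (-11/2 - 106)*78 = -223/2*78 = -8697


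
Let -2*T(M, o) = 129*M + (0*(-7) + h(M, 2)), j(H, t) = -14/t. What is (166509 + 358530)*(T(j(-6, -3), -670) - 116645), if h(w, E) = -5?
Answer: -122799796593/2 ≈ -6.1400e+10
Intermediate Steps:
T(M, o) = 5/2 - 129*M/2 (T(M, o) = -(129*M + (0*(-7) - 5))/2 = -(129*M + (0 - 5))/2 = -(129*M - 5)/2 = -(-5 + 129*M)/2 = 5/2 - 129*M/2)
(166509 + 358530)*(T(j(-6, -3), -670) - 116645) = (166509 + 358530)*((5/2 - (-903)/(-3)) - 116645) = 525039*((5/2 - (-903)*(-1)/3) - 116645) = 525039*((5/2 - 129/2*14/3) - 116645) = 525039*((5/2 - 301) - 116645) = 525039*(-597/2 - 116645) = 525039*(-233887/2) = -122799796593/2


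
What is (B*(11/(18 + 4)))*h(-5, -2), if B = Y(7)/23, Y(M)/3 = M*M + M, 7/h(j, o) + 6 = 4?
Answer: -294/23 ≈ -12.783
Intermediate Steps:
h(j, o) = -7/2 (h(j, o) = 7/(-6 + 4) = 7/(-2) = 7*(-1/2) = -7/2)
Y(M) = 3*M + 3*M**2 (Y(M) = 3*(M*M + M) = 3*(M**2 + M) = 3*(M + M**2) = 3*M + 3*M**2)
B = 168/23 (B = (3*7*(1 + 7))/23 = (3*7*8)*(1/23) = 168*(1/23) = 168/23 ≈ 7.3043)
(B*(11/(18 + 4)))*h(-5, -2) = (168*(11/(18 + 4))/23)*(-7/2) = (168*(11/22)/23)*(-7/2) = (168*(11*(1/22))/23)*(-7/2) = ((168/23)*(1/2))*(-7/2) = (84/23)*(-7/2) = -294/23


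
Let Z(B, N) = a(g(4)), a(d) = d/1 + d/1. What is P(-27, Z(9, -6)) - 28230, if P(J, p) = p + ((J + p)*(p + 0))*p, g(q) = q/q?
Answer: -28328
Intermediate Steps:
g(q) = 1
a(d) = 2*d (a(d) = d*1 + d*1 = d + d = 2*d)
Z(B, N) = 2 (Z(B, N) = 2*1 = 2)
P(J, p) = p + p**2*(J + p) (P(J, p) = p + ((J + p)*p)*p = p + (p*(J + p))*p = p + p**2*(J + p))
P(-27, Z(9, -6)) - 28230 = 2*(1 + 2**2 - 27*2) - 28230 = 2*(1 + 4 - 54) - 28230 = 2*(-49) - 28230 = -98 - 28230 = -28328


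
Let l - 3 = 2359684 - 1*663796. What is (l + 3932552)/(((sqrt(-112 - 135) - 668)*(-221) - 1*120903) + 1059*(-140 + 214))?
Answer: 591498703313/11056182008 + 1243885903*I*sqrt(247)/11056182008 ≈ 53.499 + 1.7682*I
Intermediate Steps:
l = 1695891 (l = 3 + (2359684 - 1*663796) = 3 + (2359684 - 663796) = 3 + 1695888 = 1695891)
(l + 3932552)/(((sqrt(-112 - 135) - 668)*(-221) - 1*120903) + 1059*(-140 + 214)) = (1695891 + 3932552)/(((sqrt(-112 - 135) - 668)*(-221) - 1*120903) + 1059*(-140 + 214)) = 5628443/(((sqrt(-247) - 668)*(-221) - 120903) + 1059*74) = 5628443/(((I*sqrt(247) - 668)*(-221) - 120903) + 78366) = 5628443/(((-668 + I*sqrt(247))*(-221) - 120903) + 78366) = 5628443/(((147628 - 221*I*sqrt(247)) - 120903) + 78366) = 5628443/((26725 - 221*I*sqrt(247)) + 78366) = 5628443/(105091 - 221*I*sqrt(247))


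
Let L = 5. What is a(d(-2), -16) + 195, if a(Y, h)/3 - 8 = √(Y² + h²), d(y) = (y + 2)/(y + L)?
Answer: 267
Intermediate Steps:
d(y) = (2 + y)/(5 + y) (d(y) = (y + 2)/(y + 5) = (2 + y)/(5 + y))
a(Y, h) = 24 + 3*√(Y² + h²)
a(d(-2), -16) + 195 = (24 + 3*√(((2 - 2)/(5 - 2))² + (-16)²)) + 195 = (24 + 3*√((0/3)² + 256)) + 195 = (24 + 3*√(((⅓)*0)² + 256)) + 195 = (24 + 3*√(0² + 256)) + 195 = (24 + 3*√(0 + 256)) + 195 = (24 + 3*√256) + 195 = (24 + 3*16) + 195 = (24 + 48) + 195 = 72 + 195 = 267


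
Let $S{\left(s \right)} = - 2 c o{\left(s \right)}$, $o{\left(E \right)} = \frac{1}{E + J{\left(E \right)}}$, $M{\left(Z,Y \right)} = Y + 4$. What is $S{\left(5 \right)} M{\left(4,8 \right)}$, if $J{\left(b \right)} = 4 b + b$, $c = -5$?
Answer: $4$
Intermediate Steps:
$J{\left(b \right)} = 5 b$
$M{\left(Z,Y \right)} = 4 + Y$
$o{\left(E \right)} = \frac{1}{6 E}$ ($o{\left(E \right)} = \frac{1}{E + 5 E} = \frac{1}{6 E}$)
$S{\left(s \right)} = \frac{5}{3 s}$ ($S{\left(s \right)} = \left(-2\right) \left(-5\right) \frac{1}{6 s} = 10 \frac{1}{6 s} = \frac{5}{3 s}$)
$S{\left(5 \right)} M{\left(4,8 \right)} = \frac{5}{3 \cdot 5} \left(4 + 8\right) = \frac{5}{3} \cdot \frac{1}{5} \cdot 12 = \frac{1}{3} \cdot 12 = 4$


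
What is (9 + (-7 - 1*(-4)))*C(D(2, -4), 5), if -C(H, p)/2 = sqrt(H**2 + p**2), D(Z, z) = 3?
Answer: -12*sqrt(34) ≈ -69.971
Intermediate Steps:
C(H, p) = -2*sqrt(H**2 + p**2)
(9 + (-7 - 1*(-4)))*C(D(2, -4), 5) = (9 + (-7 - 1*(-4)))*(-2*sqrt(3**2 + 5**2)) = (9 + (-7 + 4))*(-2*sqrt(9 + 25)) = (9 - 3)*(-2*sqrt(34)) = 6*(-2*sqrt(34)) = -12*sqrt(34)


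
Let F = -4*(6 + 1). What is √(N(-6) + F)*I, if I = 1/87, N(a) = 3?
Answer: 5*I/87 ≈ 0.057471*I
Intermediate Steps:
F = -28 (F = -4*7 = -28)
I = 1/87 ≈ 0.011494
√(N(-6) + F)*I = √(3 - 28)*(1/87) = √(-25)*(1/87) = (5*I)*(1/87) = 5*I/87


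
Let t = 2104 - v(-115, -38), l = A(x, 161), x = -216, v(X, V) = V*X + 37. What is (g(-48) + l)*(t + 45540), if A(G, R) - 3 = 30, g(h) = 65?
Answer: 4237226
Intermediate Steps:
v(X, V) = 37 + V*X
A(G, R) = 33 (A(G, R) = 3 + 30 = 33)
l = 33
t = -2303 (t = 2104 - (37 - 38*(-115)) = 2104 - (37 + 4370) = 2104 - 1*4407 = 2104 - 4407 = -2303)
(g(-48) + l)*(t + 45540) = (65 + 33)*(-2303 + 45540) = 98*43237 = 4237226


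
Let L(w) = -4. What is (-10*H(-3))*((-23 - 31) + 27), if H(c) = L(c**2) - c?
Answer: -270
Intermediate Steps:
H(c) = -4 - c
(-10*H(-3))*((-23 - 31) + 27) = (-10*(-4 - 1*(-3)))*((-23 - 31) + 27) = (-10*(-4 + 3))*(-54 + 27) = -10*(-1)*(-27) = 10*(-27) = -270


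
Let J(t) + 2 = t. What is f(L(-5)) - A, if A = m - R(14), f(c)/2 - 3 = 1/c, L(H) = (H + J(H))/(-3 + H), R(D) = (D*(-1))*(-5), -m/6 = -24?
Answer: -200/3 ≈ -66.667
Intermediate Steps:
m = 144 (m = -6*(-24) = 144)
R(D) = 5*D (R(D) = -D*(-5) = 5*D)
J(t) = -2 + t
L(H) = (-2 + 2*H)/(-3 + H) (L(H) = (H + (-2 + H))/(-3 + H) = (-2 + 2*H)/(-3 + H))
f(c) = 6 + 2/c
A = 74 (A = 144 - 5*14 = 144 - 1*70 = 144 - 70 = 74)
f(L(-5)) - A = (6 + 2/((2*(-1 - 5)/(-3 - 5)))) - 1*74 = (6 + 2/((2*(-6)/(-8)))) - 74 = (6 + 2/((2*(-1/8)*(-6)))) - 74 = (6 + 2/(3/2)) - 74 = (6 + 2*(2/3)) - 74 = (6 + 4/3) - 74 = 22/3 - 74 = -200/3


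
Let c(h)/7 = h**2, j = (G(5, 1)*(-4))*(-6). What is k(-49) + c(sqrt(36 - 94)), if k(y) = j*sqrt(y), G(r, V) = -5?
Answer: -406 - 840*I ≈ -406.0 - 840.0*I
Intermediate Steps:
j = -120 (j = -5*(-4)*(-6) = 20*(-6) = -120)
k(y) = -120*sqrt(y)
c(h) = 7*h**2
k(-49) + c(sqrt(36 - 94)) = -840*I + 7*(sqrt(36 - 94))**2 = -840*I + 7*(sqrt(-58))**2 = -840*I + 7*(I*sqrt(58))**2 = -840*I + 7*(-58) = -840*I - 406 = -406 - 840*I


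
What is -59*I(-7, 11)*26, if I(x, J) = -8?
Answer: 12272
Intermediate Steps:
-59*I(-7, 11)*26 = -59*(-8)*26 = 472*26 = 12272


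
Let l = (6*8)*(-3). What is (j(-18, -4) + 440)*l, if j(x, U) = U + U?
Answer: -62208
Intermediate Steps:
j(x, U) = 2*U
l = -144 (l = 48*(-3) = -144)
(j(-18, -4) + 440)*l = (2*(-4) + 440)*(-144) = (-8 + 440)*(-144) = 432*(-144) = -62208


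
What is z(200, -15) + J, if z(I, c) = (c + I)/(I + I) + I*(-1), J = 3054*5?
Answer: 1205637/80 ≈ 15070.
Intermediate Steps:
J = 15270
z(I, c) = -I + (I + c)/(2*I) (z(I, c) = (I + c)/((2*I)) - I = (I + c)*(1/(2*I)) - I = (I + c)/(2*I) - I = -I + (I + c)/(2*I))
z(200, -15) + J = (½ - 1*200 + (½)*(-15)/200) + 15270 = (½ - 200 + (½)*(-15)*(1/200)) + 15270 = (½ - 200 - 3/80) + 15270 = -15963/80 + 15270 = 1205637/80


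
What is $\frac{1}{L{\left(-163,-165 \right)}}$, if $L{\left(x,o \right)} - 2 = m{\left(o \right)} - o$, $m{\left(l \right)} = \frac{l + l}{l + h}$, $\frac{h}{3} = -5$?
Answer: $\frac{6}{1013} \approx 0.005923$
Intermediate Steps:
$h = -15$ ($h = 3 \left(-5\right) = -15$)
$m{\left(l \right)} = \frac{2 l}{-15 + l}$ ($m{\left(l \right)} = \frac{l + l}{l - 15} = \frac{2 l}{-15 + l}$)
$L{\left(x,o \right)} = 2 - o + \frac{2 o}{-15 + o}$ ($L{\left(x,o \right)} = 2 - \left(o - \frac{2 o}{-15 + o}\right) = 2 - o + \frac{2 o}{-15 + o}$)
$\frac{1}{L{\left(-163,-165 \right)}} = \frac{1}{\frac{1}{-15 - 165} \left(-30 - \left(-165\right)^{2} + 19 \left(-165\right)\right)} = \frac{1}{\frac{1}{-180} \left(-30 - 27225 - 3135\right)} = \frac{1}{\left(- \frac{1}{180}\right) \left(-30 - 27225 - 3135\right)} = \frac{1}{\left(- \frac{1}{180}\right) \left(-30390\right)} = \frac{1}{\frac{1013}{6}} = \frac{6}{1013}$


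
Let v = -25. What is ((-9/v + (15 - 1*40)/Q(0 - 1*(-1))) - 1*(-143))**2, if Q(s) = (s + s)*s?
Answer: 42810849/2500 ≈ 17124.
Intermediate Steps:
Q(s) = 2*s**2 (Q(s) = (2*s)*s = 2*s**2)
((-9/v + (15 - 1*40)/Q(0 - 1*(-1))) - 1*(-143))**2 = ((-9/(-25) + (15 - 1*40)/((2*(0 - 1*(-1))**2))) - 1*(-143))**2 = ((-9*(-1/25) + (15 - 40)/((2*(0 + 1)**2))) + 143)**2 = ((9/25 - 25/(2*1**2)) + 143)**2 = ((9/25 - 25/(2*1)) + 143)**2 = ((9/25 - 25/2) + 143)**2 = (-607/50 + 143)**2 = (6543/50)**2 = 42810849/2500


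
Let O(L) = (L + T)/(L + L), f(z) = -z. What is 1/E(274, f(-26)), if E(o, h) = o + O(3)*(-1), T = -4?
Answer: 6/1645 ≈ 0.0036474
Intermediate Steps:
O(L) = (-4 + L)/(2*L) (O(L) = (L - 4)/(L + L) = (-4 + L)/((2*L)) = (-4 + L)*(1/(2*L)) = (-4 + L)/(2*L))
E(o, h) = ⅙ + o (E(o, h) = o + ((½)*(-4 + 3)/3)*(-1) = o + ((½)*(⅓)*(-1))*(-1) = o - ⅙*(-1) = o + ⅙ = ⅙ + o)
1/E(274, f(-26)) = 1/(⅙ + 274) = 1/(1645/6) = 6/1645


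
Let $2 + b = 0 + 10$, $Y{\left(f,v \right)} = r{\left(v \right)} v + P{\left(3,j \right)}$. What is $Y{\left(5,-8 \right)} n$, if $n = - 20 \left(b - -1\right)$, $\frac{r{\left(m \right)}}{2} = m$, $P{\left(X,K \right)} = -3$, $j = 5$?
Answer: $-22500$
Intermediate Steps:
$r{\left(m \right)} = 2 m$
$Y{\left(f,v \right)} = -3 + 2 v^{2}$ ($Y{\left(f,v \right)} = 2 v v - 3 = 2 v^{2} - 3 = -3 + 2 v^{2}$)
$b = 8$ ($b = -2 + \left(0 + 10\right) = -2 + 10 = 8$)
$n = -180$ ($n = - 20 \left(8 - -1\right) = - 20 \left(8 + \left(-7 + 8\right)\right) = - 20 \left(8 + 1\right) = \left(-20\right) 9 = -180$)
$Y{\left(5,-8 \right)} n = \left(-3 + 2 \left(-8\right)^{2}\right) \left(-180\right) = \left(-3 + 2 \cdot 64\right) \left(-180\right) = \left(-3 + 128\right) \left(-180\right) = 125 \left(-180\right) = -22500$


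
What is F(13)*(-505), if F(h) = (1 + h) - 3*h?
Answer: 12625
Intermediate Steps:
F(h) = 1 - 2*h
F(13)*(-505) = (1 - 2*13)*(-505) = (1 - 26)*(-505) = -25*(-505) = 12625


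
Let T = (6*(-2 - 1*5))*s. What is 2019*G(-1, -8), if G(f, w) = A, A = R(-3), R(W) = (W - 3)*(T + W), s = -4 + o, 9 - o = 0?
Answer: 2580282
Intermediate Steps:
o = 9 (o = 9 - 1*0 = 9 + 0 = 9)
s = 5 (s = -4 + 9 = 5)
T = -210 (T = (6*(-2 - 1*5))*5 = (6*(-2 - 5))*5 = (6*(-7))*5 = -42*5 = -210)
R(W) = (-210 + W)*(-3 + W) (R(W) = (W - 3)*(-210 + W) = (-3 + W)*(-210 + W) = (-210 + W)*(-3 + W))
A = 1278 (A = 630 + (-3)² - 213*(-3) = 630 + 9 + 639 = 1278)
G(f, w) = 1278
2019*G(-1, -8) = 2019*1278 = 2580282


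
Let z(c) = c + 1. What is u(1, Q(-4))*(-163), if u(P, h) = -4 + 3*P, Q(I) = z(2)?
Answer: 163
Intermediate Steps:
z(c) = 1 + c
Q(I) = 3 (Q(I) = 1 + 2 = 3)
u(1, Q(-4))*(-163) = (-4 + 3*1)*(-163) = (-4 + 3)*(-163) = -1*(-163) = 163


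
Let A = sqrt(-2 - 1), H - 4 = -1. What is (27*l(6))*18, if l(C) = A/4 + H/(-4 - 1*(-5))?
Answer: 1458 + 243*I*sqrt(3)/2 ≈ 1458.0 + 210.44*I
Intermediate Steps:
H = 3 (H = 4 - 1 = 3)
A = I*sqrt(3) (A = sqrt(-3) = I*sqrt(3) ≈ 1.732*I)
l(C) = 3 + I*sqrt(3)/4 (l(C) = (I*sqrt(3))/4 + 3/(-4 - 1*(-5)) = (I*sqrt(3))*(1/4) + 3/(-4 + 5) = I*sqrt(3)/4 + 3/1 = I*sqrt(3)/4 + 3*1 = I*sqrt(3)/4 + 3 = 3 + I*sqrt(3)/4)
(27*l(6))*18 = (27*(3 + I*sqrt(3)/4))*18 = (81 + 27*I*sqrt(3)/4)*18 = 1458 + 243*I*sqrt(3)/2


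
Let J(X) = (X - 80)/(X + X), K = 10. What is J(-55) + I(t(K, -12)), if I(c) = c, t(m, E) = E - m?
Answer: -457/22 ≈ -20.773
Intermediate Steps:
J(X) = (-80 + X)/(2*X) (J(X) = (-80 + X)/((2*X)) = (-80 + X)*(1/(2*X)) = (-80 + X)/(2*X))
J(-55) + I(t(K, -12)) = (1/2)*(-80 - 55)/(-55) + (-12 - 1*10) = (1/2)*(-1/55)*(-135) + (-12 - 10) = 27/22 - 22 = -457/22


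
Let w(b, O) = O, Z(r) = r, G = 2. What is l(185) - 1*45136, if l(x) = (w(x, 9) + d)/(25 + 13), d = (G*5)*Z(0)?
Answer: -1715159/38 ≈ -45136.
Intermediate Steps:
d = 0 (d = (2*5)*0 = 10*0 = 0)
l(x) = 9/38 (l(x) = (9 + 0)/(25 + 13) = 9/38)
l(185) - 1*45136 = 9/38 - 1*45136 = 9/38 - 45136 = -1715159/38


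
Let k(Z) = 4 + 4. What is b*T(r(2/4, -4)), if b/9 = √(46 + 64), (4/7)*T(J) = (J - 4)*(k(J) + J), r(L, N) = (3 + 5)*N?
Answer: 13608*√110 ≈ 1.4272e+5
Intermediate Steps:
k(Z) = 8
r(L, N) = 8*N
T(J) = 7*(-4 + J)*(8 + J)/4 (T(J) = 7*((J - 4)*(8 + J))/4 = 7*((-4 + J)*(8 + J))/4 = 7*(-4 + J)*(8 + J)/4)
b = 9*√110 (b = 9*√(46 + 64) = 9*√110 ≈ 94.393)
b*T(r(2/4, -4)) = (9*√110)*(-56 + 7*(8*(-4)) + 7*(8*(-4))²/4) = (9*√110)*(-56 + 7*(-32) + (7/4)*(-32)²) = (9*√110)*(-56 - 224 + (7/4)*1024) = (9*√110)*(-56 - 224 + 1792) = (9*√110)*1512 = 13608*√110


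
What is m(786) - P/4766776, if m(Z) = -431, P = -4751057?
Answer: -2049729399/4766776 ≈ -430.00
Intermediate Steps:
m(786) - P/4766776 = -431 - (-4751057)/4766776 = -431 - 1*(-4751057/4766776) = -431 + 4751057/4766776 = -2049729399/4766776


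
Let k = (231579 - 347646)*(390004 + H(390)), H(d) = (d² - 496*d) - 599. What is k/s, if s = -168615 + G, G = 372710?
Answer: -8079772071/40819 ≈ -1.9794e+5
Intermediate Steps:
H(d) = -599 + d² - 496*d
s = 204095 (s = -168615 + 372710 = 204095)
k = -40398860355 (k = (231579 - 347646)*(390004 + (-599 + 390² - 496*390)) = -116067*(390004 + (-599 + 152100 - 193440)) = -116067*(390004 - 41939) = -116067*348065 = -40398860355)
k/s = -40398860355/204095 = -40398860355*1/204095 = -8079772071/40819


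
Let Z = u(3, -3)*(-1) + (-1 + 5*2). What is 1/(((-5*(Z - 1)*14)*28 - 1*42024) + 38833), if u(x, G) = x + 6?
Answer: -1/1231 ≈ -0.00081235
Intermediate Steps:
u(x, G) = 6 + x
Z = 0 (Z = (6 + 3)*(-1) + (-1 + 5*2) = 9*(-1) + (-1 + 10) = -9 + 9 = 0)
1/(((-5*(Z - 1)*14)*28 - 1*42024) + 38833) = 1/(((-5*(0 - 1)*14)*28 - 1*42024) + 38833) = 1/(((-5*(-1)*14)*28 - 42024) + 38833) = 1/(((5*14)*28 - 42024) + 38833) = 1/((70*28 - 42024) + 38833) = 1/((1960 - 42024) + 38833) = 1/(-40064 + 38833) = 1/(-1231) = -1/1231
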